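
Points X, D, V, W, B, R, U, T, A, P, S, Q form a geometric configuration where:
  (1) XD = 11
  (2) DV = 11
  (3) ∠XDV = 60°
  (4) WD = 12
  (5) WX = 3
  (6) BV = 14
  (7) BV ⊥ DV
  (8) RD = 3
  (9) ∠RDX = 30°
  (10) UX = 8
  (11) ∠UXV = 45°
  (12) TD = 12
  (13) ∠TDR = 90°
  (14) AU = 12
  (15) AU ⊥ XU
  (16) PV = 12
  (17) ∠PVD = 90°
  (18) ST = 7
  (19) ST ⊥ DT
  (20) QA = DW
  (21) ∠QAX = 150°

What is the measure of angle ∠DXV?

Step 1: By the law of cosines on triangle XDV: XV² = 11² + 11² − 2·11·11·cos(60°) = 121, so XV = 11.
Step 2: By the inverse law of cosines on triangle DXV: cos(∠DXV) = (11² + 11² − 11²) / (2·11·11) = 121/242 = 0.5, so ∠DXV = 60°.

Therefore, the measure of angle ∠DXV = 60°.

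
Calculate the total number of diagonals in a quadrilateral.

The number of diagonals in an n-gon is n(n - 3)/2.
For n = 4: 4(4 - 3)/2 = 4 × 1 / 2 = 2.

2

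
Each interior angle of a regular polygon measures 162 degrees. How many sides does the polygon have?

Each interior angle of a regular n-gon is (n - 2) * 180 / n.
Setting this equal to 162:
(n - 2) * 180 / n = 162
Each exterior angle = 180 - 162 = 18 degrees.
Since exterior angles sum to 360: n = 360 / 18 = 20.

20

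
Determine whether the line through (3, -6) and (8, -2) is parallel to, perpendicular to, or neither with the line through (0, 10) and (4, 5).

Slope of line 1: m1 = (-2 - -6)/(8 - 3) = 4/5 = 4/5
Slope of line 2: m2 = (5 - 10)/(4 - 0) = -5/4 = -5/4
m1 * m2 = -1, so perpendicular.

Perpendicular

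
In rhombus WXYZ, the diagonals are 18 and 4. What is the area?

Area = (18 * 4) / 2 = 72 / 2 = 36

36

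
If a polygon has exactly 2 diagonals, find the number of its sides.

Using d = n(n - 3)/2, we solve 2 = n(n - 3)/2.
So n(n - 3) = 4.
Testing n = 4: 4 * 1 = 4 = 4. Correct.
The polygon has 4 sides.

4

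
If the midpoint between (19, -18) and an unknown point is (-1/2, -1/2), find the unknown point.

Using the midpoint formula: M = ((x1 + x2)/2, (y1 + y2)/2)
We know M = (-1/2, -1/2) and L = (19, -18)
For x: -1/2 = (19 + x2)/2, so x2 = 2*-1/2 - 19 = -20
For y: -1/2 = (-18 + y2)/2, so y2 = 2*-1/2 - -18 = 17
K = (-20, 17)

(-20, 17)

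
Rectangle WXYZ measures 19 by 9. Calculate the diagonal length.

d = sqrt(19^2 + 9^2) = sqrt(442)

sqrt(442)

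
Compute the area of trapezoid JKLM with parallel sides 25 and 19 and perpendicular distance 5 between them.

Area = (25 + 19) * 5 / 2 = 220 / 2 = 110

110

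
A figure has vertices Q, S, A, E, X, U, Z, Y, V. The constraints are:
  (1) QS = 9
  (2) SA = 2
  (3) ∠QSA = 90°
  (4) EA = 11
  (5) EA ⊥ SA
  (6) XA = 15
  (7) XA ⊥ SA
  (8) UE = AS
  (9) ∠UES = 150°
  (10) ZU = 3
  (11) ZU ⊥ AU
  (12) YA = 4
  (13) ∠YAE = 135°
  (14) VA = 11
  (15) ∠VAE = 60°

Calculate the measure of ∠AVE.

Step 1: By the law of cosines on triangle VAE: VE² = 11² + 11² − 2·11·11·cos(60°) = 121, so VE = 11.
Step 2: By the inverse law of cosines on triangle AVE: cos(∠AVE) = (11² + 11² − 11²) / (2·11·11) = 121/242 = 0.5, so ∠AVE = 60°.

Therefore, the measure of angle ∠AVE = 60°.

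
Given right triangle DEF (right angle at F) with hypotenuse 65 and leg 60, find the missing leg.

By the Pythagorean theorem: EF^2 = DE^2 - DF^2
EF^2 = 65^2 - 60^2 = 4225 - 3600 = 625
EF = sqrt(625) = 25

25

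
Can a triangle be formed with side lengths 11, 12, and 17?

Yes.
The triangle inequality requires that the sum of any two sides exceeds the third.
Here 11 + 12 = 23 > 17, so the condition is met.

Yes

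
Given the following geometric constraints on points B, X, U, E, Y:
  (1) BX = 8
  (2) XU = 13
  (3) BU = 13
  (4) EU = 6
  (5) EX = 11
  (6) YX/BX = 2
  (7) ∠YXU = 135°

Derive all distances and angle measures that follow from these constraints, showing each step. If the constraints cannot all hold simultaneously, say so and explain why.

The constraints are consistent.

From the given relations:
  YX = 2·BX = 2·8 = 16

Step 1: From UX = 13, XY = 16, and ∠UXY = 135°, by the law of cosines:
  UY² = UX² + XY² - 2·UX·XY·cos(135°) = 169 + 256 + 294.2 = 719.2
  UY ≈ 26.82

Step 2: From BU = 13, BX = 8, UX = 13, by the inverse law of cosines:
  cos(∠UBX) = (BU² + BX² - UX²) / (2·BU·BX)
  ∠UBX = 72.08°

Step 3: From XB = 8, XU = 13, BU = 13, by the inverse law of cosines:
  cos(∠BXU) = (XB² + XU² - BU²) / (2·XB·XU)
  ∠BXU = 72.08°

Step 4: From XE = 11, XU = 13, EU = 6, by the inverse law of cosines:
  cos(∠EXU) = (XE² + XU² - EU²) / (2·XE·XU)
  ∠EXU = 27.36°

Step 5: From UB = 13, UX = 13, BX = 8, by the inverse law of cosines:
  cos(∠BUX) = (UB² + UX² - BX²) / (2·UB·UX)
  ∠BUX = 35.84°

Step 6: From UE = 6, UX = 13, EX = 11, by the inverse law of cosines:
  cos(∠EUX) = (UE² + UX² - EX²) / (2·UE·UX)
  ∠EUX = 57.42°

Step 7: From EU = 6, EX = 11, UX = 13, by the inverse law of cosines:
  cos(∠UEX) = (EU² + EX² - UX²) / (2·EU·EX)
  ∠UEX = 95.22°

Step 8: From UX = 13, UY = 26.82, XY = 16, by the inverse law of cosines:
  cos(∠XUY) = (UX² + UY² - XY²) / (2·UX·UY)
  ∠XUY = 24.95°

Step 9: From YU = 26.82, YX = 16, UX = 13, by the inverse law of cosines:
  cos(∠UYX) = (YU² + YX² - UX²) / (2·YU·YX)
  ∠UYX = 20.05°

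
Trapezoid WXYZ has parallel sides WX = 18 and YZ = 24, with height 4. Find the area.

Area = (18 + 24) * 4 / 2 = 168 / 2 = 84

84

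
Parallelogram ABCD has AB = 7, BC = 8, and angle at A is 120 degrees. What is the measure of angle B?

In a parallelogram, consecutive angles are supplementary (sum to 180°).
angle B = 180 - angle A
angle B = 180 - 120
angle B = 60 degrees

60 degrees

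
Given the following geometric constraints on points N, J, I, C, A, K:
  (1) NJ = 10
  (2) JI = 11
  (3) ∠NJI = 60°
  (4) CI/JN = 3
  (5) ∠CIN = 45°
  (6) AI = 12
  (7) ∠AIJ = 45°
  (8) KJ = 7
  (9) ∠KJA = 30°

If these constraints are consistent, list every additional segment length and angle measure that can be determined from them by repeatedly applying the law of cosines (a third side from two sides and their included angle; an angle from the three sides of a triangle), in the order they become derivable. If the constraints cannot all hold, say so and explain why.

The constraints are consistent. Derivable facts, in order:
After 1 step:
- JA ≈ 8.85
- NI = √111
After 2 steps:
- AK ≈ 4.47
- NC ≈ 23.75
- ∠AJI = 73.49°
- ∠IAJ = 61.51°
- ∠INJ = 64.72°
- ∠JIN = 55.28°
After 3 steps:
- ∠AKJ = 98.54°
- ∠CNI = 116.72°
- ∠ICN = 18.28°
- ∠JAK = 51.46°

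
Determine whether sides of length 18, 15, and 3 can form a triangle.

The longest side is 18. The other two sides sum to 3 + 15 = 18.
Since 18 ≤ 18, the two shorter sides cannot reach around to close the triangle.

No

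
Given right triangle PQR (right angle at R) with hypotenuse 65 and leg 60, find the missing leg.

By the Pythagorean theorem: QR^2 = PQ^2 - PR^2
QR^2 = 65^2 - 60^2 = 4225 - 3600 = 625
QR = sqrt(625) = 25

25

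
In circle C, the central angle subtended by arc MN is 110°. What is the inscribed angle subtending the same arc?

Inscribed angle = 110° / 2 = 55° (inscribed angle theorem).

55°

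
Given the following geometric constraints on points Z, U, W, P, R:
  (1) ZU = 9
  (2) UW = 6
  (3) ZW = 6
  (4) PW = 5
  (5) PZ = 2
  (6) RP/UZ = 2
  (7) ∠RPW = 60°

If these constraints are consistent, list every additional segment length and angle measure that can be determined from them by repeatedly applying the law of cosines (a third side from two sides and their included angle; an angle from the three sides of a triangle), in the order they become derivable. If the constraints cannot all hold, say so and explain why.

The constraints are consistent. Derivable facts, in order:
After 1 step:
- WR ≈ 16.09
- ∠PWZ = 18.19°
- ∠PZW = 51.32°
- ∠UWZ = 97.18°
- ∠UZW = 41.41°
- ∠WPZ = 110.49°
- ∠WUZ = 41.41°
After 2 steps:
- ∠PRW = 15.61°
- ∠PWR = 104.39°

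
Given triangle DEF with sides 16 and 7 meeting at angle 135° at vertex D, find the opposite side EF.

When two sides and the included angle are known, the law of cosines gives the third side.
c^2 = a^2 + b^2 - 2ab cos(C) generalizes the Pythagorean theorem to non-right triangles.
Here: EF^2 = 256 + 49 - 224*(-sqrt(2)/2) = 112*sqrt(2) + 305
EF = sqrt(112*sqrt(2) + 305)

sqrt(112*sqrt(2) + 305)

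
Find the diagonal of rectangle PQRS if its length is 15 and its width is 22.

A rectangle's diagonal splits it into two right triangles, with the diagonal as the hypotenuse.
By the Pythagorean theorem, d^2 = 15^2 + 22^2 = 709.
Therefore d = sqrt(709).

sqrt(709)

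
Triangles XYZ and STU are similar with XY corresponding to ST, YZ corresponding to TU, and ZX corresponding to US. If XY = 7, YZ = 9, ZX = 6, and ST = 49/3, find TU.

k = 49/3/7 = 7/3. TU = 7/3 * 9 = 21.

21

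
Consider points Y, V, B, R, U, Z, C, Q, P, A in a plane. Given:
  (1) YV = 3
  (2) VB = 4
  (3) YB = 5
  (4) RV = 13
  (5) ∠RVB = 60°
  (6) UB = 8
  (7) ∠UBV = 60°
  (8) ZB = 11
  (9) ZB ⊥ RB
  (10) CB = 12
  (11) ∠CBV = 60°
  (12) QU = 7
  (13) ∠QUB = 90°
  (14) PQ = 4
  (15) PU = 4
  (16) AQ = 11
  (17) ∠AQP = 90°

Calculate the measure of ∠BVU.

Step 1: By the law of cosines on triangle VBU: VU² = 4² + 8² − 2·4·8·cos(60°) = 48, so VU = 4·√3.
Step 2: By the inverse law of cosines on triangle BVU: cos(∠BVU) = (4² + (4·√3)² − 8²) / (2·4·4·√3) = 0/55.43 = 0, so ∠BVU = 90°.

Therefore, the measure of angle ∠BVU = 90°.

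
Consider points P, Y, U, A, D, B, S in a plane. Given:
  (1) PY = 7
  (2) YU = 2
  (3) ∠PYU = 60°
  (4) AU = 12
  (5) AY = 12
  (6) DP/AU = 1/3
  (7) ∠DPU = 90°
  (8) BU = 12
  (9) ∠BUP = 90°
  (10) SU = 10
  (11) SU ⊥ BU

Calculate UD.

From the given relations: DP = 1/3·AU = 1/3·12 = 4.
Step 1: By the law of cosines on triangle UYP: UP² = 2² + 7² − 2·2·7·cos(60°) = 39, so UP = √39.
Step 2: By the law of cosines on triangle UPD: UD² = √39² + 4² − 2·√39·4·cos(90°) = 55, so UD = √55.

Therefore, the length of UD = √55.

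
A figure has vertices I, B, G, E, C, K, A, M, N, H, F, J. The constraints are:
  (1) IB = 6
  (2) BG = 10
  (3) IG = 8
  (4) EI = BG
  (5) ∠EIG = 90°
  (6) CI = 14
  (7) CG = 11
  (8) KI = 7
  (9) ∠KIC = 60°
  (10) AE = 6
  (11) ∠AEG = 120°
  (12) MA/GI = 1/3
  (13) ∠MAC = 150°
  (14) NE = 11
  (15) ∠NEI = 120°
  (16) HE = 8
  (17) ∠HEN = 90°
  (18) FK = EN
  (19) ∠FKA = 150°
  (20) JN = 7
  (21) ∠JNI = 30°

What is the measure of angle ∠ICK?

Step 1: By the law of cosines on triangle CIK: CK² = 14² + 7² − 2·14·7·cos(60°) = 147, so CK = 7·√3.
Step 2: By the inverse law of cosines on triangle ICK: cos(∠ICK) = (14² + (7·√3)² − 7²) / (2·14·7·√3) = 294/339.48 = 0.866, so ∠ICK = 30°.

Therefore, the measure of angle ∠ICK = 30°.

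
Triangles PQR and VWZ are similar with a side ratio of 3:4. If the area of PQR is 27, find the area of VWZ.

Area ratio = (3/4)^2 = 9/16. Area of VWZ = 27 * 16/9 = 48.

48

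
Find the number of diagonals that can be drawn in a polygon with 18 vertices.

Each of the 18 vertices connects to 15 non-adjacent vertices via diagonals.
Total connections = 18 × 15 = 270, but each diagonal is counted twice.
Number of diagonals = 270 / 2 = 135.

135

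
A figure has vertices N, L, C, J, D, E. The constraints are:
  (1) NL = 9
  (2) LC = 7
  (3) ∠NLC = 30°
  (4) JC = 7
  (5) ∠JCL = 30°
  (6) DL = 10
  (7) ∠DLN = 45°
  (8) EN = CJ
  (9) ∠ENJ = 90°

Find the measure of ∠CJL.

Step 1: By the law of cosines on triangle JCL: JL² = 7² + 7² − 2·7·7·cos(30°) = 13.13, so JL ≈ 3.62.
Step 2: By the inverse law of cosines on triangle CJL: cos(∠CJL) = (7² + 3.62² − 7²) / (2·7·3.62) = 13.13/50.73 = 0.2588, so ∠CJL = 75°.

Therefore, the measure of angle ∠CJL = 75°.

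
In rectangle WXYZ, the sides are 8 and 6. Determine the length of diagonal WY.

Using the Pythagorean theorem:
d² = 8² + 6² = 64 + 36 = 100
d = sqrt(100) = 10

10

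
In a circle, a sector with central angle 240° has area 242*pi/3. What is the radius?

The sector covers 240°/360° = 2/3 of the full circle.
Full circle area = 242*pi/3 / 2/3 = 121*pi.
Since full area = πr², we get r² = 121*pi/π = 121, so r = 11.

11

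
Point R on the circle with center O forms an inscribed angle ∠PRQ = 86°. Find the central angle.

Central angle = 2 × 86° = 172° (inscribed angle theorem).

172°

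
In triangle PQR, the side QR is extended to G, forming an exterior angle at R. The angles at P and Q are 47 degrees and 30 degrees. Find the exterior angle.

Exterior angle = 47 + 30 = 77 degrees (exterior angle theorem).

77 degrees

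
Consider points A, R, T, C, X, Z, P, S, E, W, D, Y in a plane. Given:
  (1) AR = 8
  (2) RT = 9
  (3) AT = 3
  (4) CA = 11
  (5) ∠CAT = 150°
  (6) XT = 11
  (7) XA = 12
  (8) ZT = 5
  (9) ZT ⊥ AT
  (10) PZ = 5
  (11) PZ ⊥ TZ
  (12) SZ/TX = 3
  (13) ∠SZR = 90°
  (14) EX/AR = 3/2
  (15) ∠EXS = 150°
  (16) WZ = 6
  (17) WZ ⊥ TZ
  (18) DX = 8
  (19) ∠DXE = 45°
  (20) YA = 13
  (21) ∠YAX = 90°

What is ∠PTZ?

Step 1: By the law of cosines on triangle TZP: TP² = 5² + 5² − 2·5·5·cos(90°) = 50, so TP = 5·√2.
Step 2: By the inverse law of cosines on triangle PTZ: cos(∠PTZ) = ((5·√2)² + 5² − 5²) / (2·5·√2·5) = 50/70.71 = 0.7071, so ∠PTZ = 45°.

Therefore, the measure of angle ∠PTZ = 45°.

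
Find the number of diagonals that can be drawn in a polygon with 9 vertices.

The number of diagonals in an n-gon is n(n - 3)/2.
For n = 9: 9(9 - 3)/2 = 9 × 6 / 2 = 27.

27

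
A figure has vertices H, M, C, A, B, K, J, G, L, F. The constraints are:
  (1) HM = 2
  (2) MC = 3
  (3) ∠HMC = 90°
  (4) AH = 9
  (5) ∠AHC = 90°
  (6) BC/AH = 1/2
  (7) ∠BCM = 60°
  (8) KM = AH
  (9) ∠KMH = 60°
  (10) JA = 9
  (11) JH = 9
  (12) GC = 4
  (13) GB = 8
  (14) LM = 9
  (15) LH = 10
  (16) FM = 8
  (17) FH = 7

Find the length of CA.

Step 1: By the law of cosines on triangle CMH: CH² = 3² + 2² − 2·3·2·cos(90°) = 13, so CH = √13.
Step 2: By the law of cosines on triangle CHA: CA² = √13² + 9² − 2·√13·9·cos(90°) = 94, so CA = √94.

Therefore, the length of CA = √94.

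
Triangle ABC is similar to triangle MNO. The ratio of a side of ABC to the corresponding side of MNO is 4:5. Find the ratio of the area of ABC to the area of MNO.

Area ratio = (side ratio)^2 = (4/5)^2 = 16:25.

16:25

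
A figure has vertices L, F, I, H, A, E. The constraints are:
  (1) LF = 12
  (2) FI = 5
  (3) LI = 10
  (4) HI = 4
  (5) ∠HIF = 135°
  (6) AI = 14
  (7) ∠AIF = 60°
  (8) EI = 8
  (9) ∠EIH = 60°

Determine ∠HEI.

Step 1: By the law of cosines on triangle EIH: EH² = 8² + 4² − 2·8·4·cos(60°) = 48, so EH = 4·√3.
Step 2: By the inverse law of cosines on triangle HEI: cos(∠HEI) = ((4·√3)² + 8² − 4²) / (2·4·√3·8) = 96/110.85 = 0.866, so ∠HEI = 30°.

Therefore, the measure of angle ∠HEI = 30°.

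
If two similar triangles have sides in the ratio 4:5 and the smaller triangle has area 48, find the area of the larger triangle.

For similar figures, the area ratio equals the square of the side ratio.
Side ratio (the smaller triangle to the larger triangle) = 4:5, so area ratio = 4^2:5^2 = 16:25.
If the area of the smaller triangle is 48, then the area of the larger triangle = 48 * (25/16) = 75.

75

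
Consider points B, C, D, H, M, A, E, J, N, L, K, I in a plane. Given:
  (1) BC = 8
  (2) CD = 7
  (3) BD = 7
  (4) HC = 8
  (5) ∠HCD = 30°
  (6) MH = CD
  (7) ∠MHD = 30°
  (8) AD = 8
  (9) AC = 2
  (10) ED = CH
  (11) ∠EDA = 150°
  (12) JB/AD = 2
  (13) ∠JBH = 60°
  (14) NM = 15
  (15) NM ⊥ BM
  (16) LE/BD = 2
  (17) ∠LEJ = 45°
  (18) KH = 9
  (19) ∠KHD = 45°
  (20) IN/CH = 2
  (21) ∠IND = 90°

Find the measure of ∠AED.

From the given relations: ED = CH = 8.
Step 1: By the law of cosines on triangle EDA: EA² = 8² + 8² − 2·8·8·cos(150°) = 238.85, so EA ≈ 15.45.
Step 2: By the inverse law of cosines on triangle AED: cos(∠AED) = (15.45² + 8² − 8²) / (2·15.45·8) = 238.85/247.28 = 0.9659, so ∠AED = 15°.

Therefore, the measure of angle ∠AED = 15°.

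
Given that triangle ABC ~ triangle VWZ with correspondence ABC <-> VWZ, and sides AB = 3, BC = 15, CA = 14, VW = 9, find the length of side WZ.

k = 9/3 = 3. WZ = 3 * 15 = 45.

45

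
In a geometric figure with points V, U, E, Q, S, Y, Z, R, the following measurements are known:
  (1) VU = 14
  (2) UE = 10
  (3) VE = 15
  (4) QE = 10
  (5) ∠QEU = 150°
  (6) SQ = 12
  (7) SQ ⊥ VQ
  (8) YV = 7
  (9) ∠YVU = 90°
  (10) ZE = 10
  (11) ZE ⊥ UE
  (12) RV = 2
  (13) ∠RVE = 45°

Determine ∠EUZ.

Step 1: By the law of cosines on triangle UEZ: UZ² = 10² + 10² − 2·10·10·cos(90°) = 200, so UZ = 10·√2.
Step 2: By the inverse law of cosines on triangle EUZ: cos(∠EUZ) = (10² + (10·√2)² − 10²) / (2·10·10·√2) = 200/282.84 = 0.7071, so ∠EUZ = 45°.

Therefore, the measure of angle ∠EUZ = 45°.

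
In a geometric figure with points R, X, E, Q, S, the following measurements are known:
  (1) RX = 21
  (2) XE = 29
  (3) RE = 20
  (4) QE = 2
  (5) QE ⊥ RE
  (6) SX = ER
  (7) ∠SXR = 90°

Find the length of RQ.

Step 1: By the law of cosines on triangle REQ: RQ² = 20² + 2² − 2·20·2·cos(90°) = 404, so RQ = 2·√101.

Therefore, the length of RQ = 2·√101.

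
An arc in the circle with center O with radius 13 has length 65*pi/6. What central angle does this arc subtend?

The full circumference is 2πr = 26*pi.
The arc is 65*pi/6 / 26*pi = 5/12 of the full circle.
So the central angle = 5/12 × 360° = 150°.

150°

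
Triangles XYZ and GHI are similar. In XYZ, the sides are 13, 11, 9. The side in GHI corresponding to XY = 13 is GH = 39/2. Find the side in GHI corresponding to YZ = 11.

Since the triangles are similar, the ratio of corresponding sides is constant.
Scale factor k = GH / XY = 39/2 / 13 = 3/2
HI = k * YZ = 3/2 * 11 = 33/2

33/2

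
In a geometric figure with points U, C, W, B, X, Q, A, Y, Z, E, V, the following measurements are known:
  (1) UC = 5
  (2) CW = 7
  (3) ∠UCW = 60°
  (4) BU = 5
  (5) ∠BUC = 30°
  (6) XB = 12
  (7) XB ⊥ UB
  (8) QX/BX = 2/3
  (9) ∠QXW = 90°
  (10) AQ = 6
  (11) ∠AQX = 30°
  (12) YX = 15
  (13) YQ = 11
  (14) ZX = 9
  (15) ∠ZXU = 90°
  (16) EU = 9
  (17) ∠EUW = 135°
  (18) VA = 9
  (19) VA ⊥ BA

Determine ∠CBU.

Step 1: By the law of cosines on triangle BUC: BC² = 5² + 5² − 2·5·5·cos(30°) = 6.7, so BC ≈ 2.59.
Step 2: By the inverse law of cosines on triangle CBU: cos(∠CBU) = (2.59² + 5² − 5²) / (2·2.59·5) = 6.7/25.88 = 0.2588, so ∠CBU = 75°.

Therefore, the measure of angle ∠CBU = 75°.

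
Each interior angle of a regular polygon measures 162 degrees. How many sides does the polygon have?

The exterior angle is the supplement of the interior angle: 180 - 162 = 18 degrees.
Since the exterior angles of any convex polygon sum to 360 degrees, the number of sides is 360 / 18 = 20.

20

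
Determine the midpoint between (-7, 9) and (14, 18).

The midpoint is the point halfway along the segment.
Move half the horizontal distance: -7 + (14 - -7)/2 = -7 + 21/2 = 7/2
Move half the vertical distance: 9 + (18 - 9)/2 = 9 + 9/2 = 27/2
Midpoint = (7/2, 27/2)

(7/2, 27/2)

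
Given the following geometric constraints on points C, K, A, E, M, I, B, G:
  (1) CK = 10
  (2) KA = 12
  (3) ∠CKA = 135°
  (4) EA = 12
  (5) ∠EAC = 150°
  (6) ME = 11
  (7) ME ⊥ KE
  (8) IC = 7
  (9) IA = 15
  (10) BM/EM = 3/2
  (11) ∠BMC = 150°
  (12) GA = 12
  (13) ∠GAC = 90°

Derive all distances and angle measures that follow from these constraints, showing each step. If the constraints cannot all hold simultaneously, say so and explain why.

The constraints are consistent.

From the given relations:
  BM = 3/2·EM = 3/2·11 ≈ 16.5

Step 1: From CK = 10, KA = 12, and ∠CKA = 135°, by the law of cosines:
  CA² = CK² + KA² - 2·CK·KA·cos(135°) = 100 + 144 + 169.7 = 413.7
  CA ≈ 20.34

Step 2: From CA = 20.34, AE = 12, and ∠CAE = 150°, by the law of cosines:
  CE² = CA² + AE² - 2·CA·AE·cos(150°) = 413.7 + 144 + 422.8 = 980.5
  CE ≈ 31.31

Step 3: From CA = 20.34, AG = 12, and ∠CAG = 90°, by the law of cosines:
  CG² = CA² + AG² - 2·CA·AG·cos(90°) = 413.7 + 144 - 0 = 557.7
  CG ≈ 23.62

Step 4: From CA = 20.34, CI = 7, AI = 15, by the inverse law of cosines:
  cos(∠ACI) = (CA² + CI² - AI²) / (2·CA·CI)
  ∠ACI = 33.41°

Step 5: From CA = 20.34, CK = 10, AK = 12, by the inverse law of cosines:
  cos(∠ACK) = (CA² + CK² - AK²) / (2·CA·CK)
  ∠ACK = 24.66°

Step 6: From AC = 20.34, AI = 15, CI = 7, by the inverse law of cosines:
  cos(∠CAI) = (AC² + AI² - CI²) / (2·AC·AI)
  ∠CAI = 14.89°

Step 7: From AC = 20.34, AK = 12, CK = 10, by the inverse law of cosines:
  cos(∠CAK) = (AC² + AK² - CK²) / (2·AC·AK)
  ∠CAK = 20.34°

Step 8: From IA = 15, IC = 7, AC = 20.34, by the inverse law of cosines:
  cos(∠AIC) = (IA² + IC² - AC²) / (2·IA·IC)
  ∠AIC = 131.7°

Step 9: From CA = 20.34, CE = 31.31, AE = 12, by the inverse law of cosines:
  cos(∠ACE) = (CA² + CE² - AE²) / (2·CA·CE)
  ∠ACE = 11.05°

Step 10: From CA = 20.34, CG = 23.62, AG = 12, by the inverse law of cosines:
  cos(∠ACG) = (CA² + CG² - AG²) / (2·CA·CG)
  ∠ACG = 30.54°

Step 11: From EA = 12, EC = 31.31, AC = 20.34, by the inverse law of cosines:
  cos(∠AEC) = (EA² + EC² - AC²) / (2·EA·EC)
  ∠AEC = 18.95°

Step 12: From GA = 12, GC = 23.62, AC = 20.34, by the inverse law of cosines:
  cos(∠AGC) = (GA² + GC² - AC²) / (2·GA·GC)
  ∠AGC = 59.46°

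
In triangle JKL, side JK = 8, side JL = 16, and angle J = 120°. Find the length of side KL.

Law of cosines: KL^2 = 8^2 + 16^2 - 2(8)(16)cos(120°) = 448, so KL = 8*sqrt(7).

8*sqrt(7)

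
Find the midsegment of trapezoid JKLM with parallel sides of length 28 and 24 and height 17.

The midsegment of a trapezoid = (base1 + base2) / 2
midsegment = (28 + 24) / 2
midsegment = 52 / 2
midsegment = 26

26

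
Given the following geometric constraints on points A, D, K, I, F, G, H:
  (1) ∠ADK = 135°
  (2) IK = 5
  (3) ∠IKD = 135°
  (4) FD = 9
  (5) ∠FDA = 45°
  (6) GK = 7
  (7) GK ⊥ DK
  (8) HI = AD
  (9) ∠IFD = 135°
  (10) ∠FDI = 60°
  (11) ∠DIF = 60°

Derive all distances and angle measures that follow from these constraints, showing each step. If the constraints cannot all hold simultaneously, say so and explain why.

These constraints are not satisfiable: (9), (10) and (11) are the three interior angles of triangle IFD, which must sum to 180°, but 135° + 60° + 60° = 255°. No planar figure meets all of them, so nothing further can be derived.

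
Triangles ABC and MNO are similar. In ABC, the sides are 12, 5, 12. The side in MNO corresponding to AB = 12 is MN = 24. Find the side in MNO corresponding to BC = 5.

Since the triangles are similar, the ratio of corresponding sides is constant.
Scale factor k = MN / AB = 24 / 12 = 2
NO = k * BC = 2 * 5 = 10

10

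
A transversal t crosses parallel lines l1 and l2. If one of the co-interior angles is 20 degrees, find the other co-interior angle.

Co-interior (same-side interior) angles are between the parallel lines on the same side of the transversal.
Unlike corresponding or alternate interior angles, they are supplementary rather than equal.
So the angle = 180 - 20 = 160 degrees.

160 degrees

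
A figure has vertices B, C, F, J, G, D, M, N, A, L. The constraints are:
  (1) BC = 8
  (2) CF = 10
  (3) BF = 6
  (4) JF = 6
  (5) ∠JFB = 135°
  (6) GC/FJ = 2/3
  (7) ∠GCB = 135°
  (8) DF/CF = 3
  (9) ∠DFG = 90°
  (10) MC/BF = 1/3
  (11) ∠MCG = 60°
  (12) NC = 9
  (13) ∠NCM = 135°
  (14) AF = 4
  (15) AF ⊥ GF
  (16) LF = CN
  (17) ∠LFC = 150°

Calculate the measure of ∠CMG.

From the given relations: MC = 1/3·BF = 1/3·6 = 2; GC = 2/3·FJ = 2/3·6 = 4.
Step 1: By the law of cosines on triangle MCG: MG² = 2² + 4² − 2·2·4·cos(60°) = 12, so MG = 2·√3.
Step 2: By the inverse law of cosines on triangle CMG: cos(∠CMG) = (2² + (2·√3)² − 4²) / (2·2·2·√3) = 0/13.86 = 0, so ∠CMG = 90°.

Therefore, the measure of angle ∠CMG = 90°.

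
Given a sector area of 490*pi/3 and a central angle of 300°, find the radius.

Sector area A = πr² × θ/360, so r² = 360A / (πθ).
r² = 360 × 490*pi/3 / (π × 300)
r² = 196
r = 14

14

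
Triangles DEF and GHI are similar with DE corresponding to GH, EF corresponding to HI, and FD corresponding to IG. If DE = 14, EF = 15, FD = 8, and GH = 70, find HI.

k = 70/14 = 5. HI = 5 * 15 = 75.

75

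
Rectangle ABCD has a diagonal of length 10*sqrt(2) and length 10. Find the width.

The diagonal of a rectangle forms a right triangle with the two sides.
Rearranging the Pythagorean theorem: missing side = sqrt(d^2 - known^2).
= sqrt(200 - 100) = sqrt(100) = 10.

10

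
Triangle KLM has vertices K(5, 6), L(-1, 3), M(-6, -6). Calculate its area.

Using the Shoelace formula for a triangle:
Area = (1/2)|x0(y1 - y2) + x1(y2 - y0) + x2(y0 - y1)|
Area = (1/2)|5(3 - -6) + -1(-6 - 6) + -6(6 - 3)|
Area = (1/2)|45 + 12 + -18|
Area = (1/2)|39|
Area = (1/2)(39)
Area = 39/2

39/2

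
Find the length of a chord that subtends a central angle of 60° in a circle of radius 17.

Drop a perpendicular from the center to the chord, bisecting both the chord and the central angle.
Each half-chord = r sin(θ/2) = 17 sin(30°).
The full chord = 2 × 17 × sin(30°) = 17.

17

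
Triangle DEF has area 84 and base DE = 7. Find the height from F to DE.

Rearranging the area formula Area = (1/2) * base * height:
height = 2 * Area / base = 2 * 84 / 7 = 24.

24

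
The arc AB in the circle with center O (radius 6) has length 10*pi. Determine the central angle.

Arc length L = 2πr × θ/360, so θ = 360L / (2πr).
θ = 360 × 10*pi / (2π × 6)
θ = 300°
θ = 300°

300°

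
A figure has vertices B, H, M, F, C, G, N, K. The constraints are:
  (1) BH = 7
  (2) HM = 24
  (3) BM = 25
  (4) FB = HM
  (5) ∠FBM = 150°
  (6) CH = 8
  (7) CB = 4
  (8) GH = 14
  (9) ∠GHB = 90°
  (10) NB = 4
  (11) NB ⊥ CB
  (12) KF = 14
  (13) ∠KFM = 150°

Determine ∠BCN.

Step 1: By the law of cosines on triangle CBN: CN² = 4² + 4² − 2·4·4·cos(90°) = 32, so CN = 4·√2.
Step 2: By the inverse law of cosines on triangle BCN: cos(∠BCN) = (4² + (4·√2)² − 4²) / (2·4·4·√2) = 32/45.25 = 0.7071, so ∠BCN = 45°.

Therefore, the measure of angle ∠BCN = 45°.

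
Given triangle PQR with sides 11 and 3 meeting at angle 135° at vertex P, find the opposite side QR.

Law of cosines: QR^2 = 11^2 + 3^2 - 2(11)(3)cos(135°) = 33*sqrt(2) + 130, so QR = sqrt(33*sqrt(2) + 130).

sqrt(33*sqrt(2) + 130)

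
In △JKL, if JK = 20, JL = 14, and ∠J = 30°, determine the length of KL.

Law of cosines: KL^2 = 20^2 + 14^2 - 2(20)(14)cos(30°) = 596 - 280*sqrt(3), so KL = 2*sqrt(149 - 70*sqrt(3)).

2*sqrt(149 - 70*sqrt(3))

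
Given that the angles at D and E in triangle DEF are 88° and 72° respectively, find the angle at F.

By the triangle angle sum property, the three interior angles of any triangle add up to 180°.
We know angle D = 88° and angle E = 72°, so their sum is 160°.
Therefore angle F = 180° - 160° = 20°.

20 degrees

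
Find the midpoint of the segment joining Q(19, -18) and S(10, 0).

The midpoint is the point halfway along the segment.
Move half the horizontal distance: 19 + (10 - 19)/2 = 19 + -9/2 = 29/2
Move half the vertical distance: -18 + (0 - -18)/2 = -18 + 18/2 = -9
Midpoint = (29/2, -9)

(29/2, -9)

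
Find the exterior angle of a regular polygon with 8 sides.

Each exterior angle of a regular n-gon is 360 / n.
For n = 8: 360 / 8 = 45 degrees.

45 degrees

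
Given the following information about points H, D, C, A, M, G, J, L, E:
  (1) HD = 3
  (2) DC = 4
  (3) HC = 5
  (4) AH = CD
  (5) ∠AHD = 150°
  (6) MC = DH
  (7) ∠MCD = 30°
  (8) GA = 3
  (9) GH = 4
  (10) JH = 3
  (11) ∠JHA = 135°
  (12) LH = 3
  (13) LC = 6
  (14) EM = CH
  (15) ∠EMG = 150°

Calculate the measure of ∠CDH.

Step 1: By the inverse law of cosines on triangle CDH: cos(∠CDH) = (4² + 3² − 5²) / (2·4·3) = 0/24 = 0, so ∠CDH = 90°.

Therefore, the measure of angle ∠CDH = 90°.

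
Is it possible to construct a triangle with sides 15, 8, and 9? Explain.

Check all three triangle inequalities:
15 + 8 = 23 > 9 ✓
15 + 9 = 24 > 8 ✓
8 + 9 = 17 > 15 ✓
All conditions hold, so these sides form a valid triangle.

Yes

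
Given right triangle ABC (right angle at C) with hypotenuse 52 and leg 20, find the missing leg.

BC = sqrt(52^2 - 20^2) = sqrt(2304) = 48

48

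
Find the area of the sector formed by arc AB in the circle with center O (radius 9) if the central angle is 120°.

Sector area = πr² × θ/360
= π × 9² × 1/3
= π × 81 × 1/3
= 27*pi

27*pi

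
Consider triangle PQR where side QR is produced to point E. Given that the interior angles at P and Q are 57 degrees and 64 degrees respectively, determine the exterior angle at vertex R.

Exterior angle = 57 + 64 = 121 degrees (exterior angle theorem).

121 degrees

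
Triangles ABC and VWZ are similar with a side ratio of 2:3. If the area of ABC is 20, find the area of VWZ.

The ratio of areas of similar triangles = (side ratio)^2.
Side ratio = 2:3, so area ratio = 4:9.
Area of VWZ / Area of ABC = 9/4
Area of VWZ = 20 * 9/4 = 45

45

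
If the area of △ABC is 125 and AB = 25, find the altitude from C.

Rearranging the area formula Area = (1/2) * base * height:
height = 2 * Area / base = 2 * 125 / 25 = 10.

10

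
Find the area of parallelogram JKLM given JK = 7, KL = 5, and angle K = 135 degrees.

The area of a parallelogram equals the product of two adjacent sides times the sine of the included angle.
This is because the height equals 5 * sin(135°) = 5*sqrt(2)/2.
Area = 7 * 5*sqrt(2)/2 = 35*sqrt(2)/2

35*sqrt(2)/2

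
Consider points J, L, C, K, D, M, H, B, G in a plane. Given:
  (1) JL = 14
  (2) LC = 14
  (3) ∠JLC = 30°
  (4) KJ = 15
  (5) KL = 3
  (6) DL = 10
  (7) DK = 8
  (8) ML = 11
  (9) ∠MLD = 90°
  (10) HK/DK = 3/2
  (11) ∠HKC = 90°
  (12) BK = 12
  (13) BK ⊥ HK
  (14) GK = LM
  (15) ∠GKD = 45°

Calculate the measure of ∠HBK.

From the given relations: HK = 3/2·DK = 3/2·8 = 12.
Step 1: By the law of cosines on triangle BKH: BH² = 12² + 12² − 2·12·12·cos(90°) = 288, so BH = 12·√2.
Step 2: By the inverse law of cosines on triangle HBK: cos(∠HBK) = ((12·√2)² + 12² − 12²) / (2·12·√2·12) = 288/407.29 = 0.7071, so ∠HBK = 45°.

Therefore, the measure of angle ∠HBK = 45°.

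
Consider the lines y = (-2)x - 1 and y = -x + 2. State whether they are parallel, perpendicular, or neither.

Slope of line 1: m1 = -2
Slope of line 2: m2 = -1
m1 != m2 and m1*m2 = 2 != -1. Neither.

Neither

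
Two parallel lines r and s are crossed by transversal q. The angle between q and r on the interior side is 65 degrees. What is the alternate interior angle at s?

Alternate interior angles lie on opposite sides of the transversal, between the parallel lines.
By the alternate interior angle theorem, they are equal: 65 degrees.

65 degrees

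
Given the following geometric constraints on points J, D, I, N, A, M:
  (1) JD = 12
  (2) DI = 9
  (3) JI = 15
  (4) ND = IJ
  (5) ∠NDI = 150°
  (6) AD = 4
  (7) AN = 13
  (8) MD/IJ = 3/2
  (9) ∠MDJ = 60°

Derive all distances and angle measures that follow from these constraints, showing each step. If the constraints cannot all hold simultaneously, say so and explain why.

The constraints are consistent.

From the given relations:
  ND = IJ = 15
  MD = 3/2·IJ = 3/2·15 ≈ 22.5

Step 1: From JD = 12, DM = 22.5, and ∠JDM = 60°, by the law of cosines:
  JM² = JD² + DM² - 2·JD·DM·cos(60°) = 144 + 506.2 - 270 = 380.2
  JM ≈ 19.5

Step 2: From ID = 9, DN = 15, and ∠IDN = 150°, by the law of cosines:
  IN² = ID² + DN² - 2·ID·DN·cos(150°) = 81 + 225 + 233.8 = 539.8
  IN ≈ 23.23

Step 3: From JD = 12, JI = 15, DI = 9, by the inverse law of cosines:
  cos(∠DJI) = (JD² + JI² - DI²) / (2·JD·JI)
  ∠DJI = 36.87°

Step 4: From DA = 4, DN = 15, AN = 13, by the inverse law of cosines:
  cos(∠ADN) = (DA² + DN² - AN²) / (2·DA·DN)
  ∠ADN = 53.13°

Step 5: From DI = 9, DJ = 12, IJ = 15, by the inverse law of cosines:
  cos(∠IDJ) = (DI² + DJ² - IJ²) / (2·DI·DJ)
  ∠IDJ = 90°

Step 6: From ID = 9, IJ = 15, DJ = 12, by the inverse law of cosines:
  cos(∠DIJ) = (ID² + IJ² - DJ²) / (2·ID·IJ)
  ∠DIJ = 53.13°

Step 7: From NA = 13, ND = 15, AD = 4, by the inverse law of cosines:
  cos(∠AND) = (NA² + ND² - AD²) / (2·NA·ND)
  ∠AND = 14.25°

Step 8: From AD = 4, AN = 13, DN = 15, by the inverse law of cosines:
  cos(∠DAN) = (AD² + AN² - DN²) / (2·AD·AN)
  ∠DAN = 112.62°

Step 9: From JD = 12, JM = 19.5, DM = 22.5, by the inverse law of cosines:
  cos(∠DJM) = (JD² + JM² - DM²) / (2·JD·JM)
  ∠DJM = 87.8°

Step 10: From ID = 9, IN = 23.23, DN = 15, by the inverse law of cosines:
  cos(∠DIN) = (ID² + IN² - DN²) / (2·ID·IN)
  ∠DIN = 18.83°

Step 11: From ND = 15, NI = 23.23, DI = 9, by the inverse law of cosines:
  cos(∠DNI) = (ND² + NI² - DI²) / (2·ND·NI)
  ∠DNI = 11.17°

Step 12: From MD = 22.5, MJ = 19.5, DJ = 12, by the inverse law of cosines:
  cos(∠DMJ) = (MD² + MJ² - DJ²) / (2·MD·MJ)
  ∠DMJ = 32.2°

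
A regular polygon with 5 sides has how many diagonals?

The number of diagonals in an n-gon is n(n - 3)/2.
For n = 5: 5(5 - 3)/2 = 5 × 2 / 2 = 5.

5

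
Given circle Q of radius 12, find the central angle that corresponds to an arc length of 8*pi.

Arc length L = 2πr × θ/360, so θ = 360L / (2πr).
θ = 360 × 8*pi / (2π × 12)
θ = 120°
θ = 120°

120°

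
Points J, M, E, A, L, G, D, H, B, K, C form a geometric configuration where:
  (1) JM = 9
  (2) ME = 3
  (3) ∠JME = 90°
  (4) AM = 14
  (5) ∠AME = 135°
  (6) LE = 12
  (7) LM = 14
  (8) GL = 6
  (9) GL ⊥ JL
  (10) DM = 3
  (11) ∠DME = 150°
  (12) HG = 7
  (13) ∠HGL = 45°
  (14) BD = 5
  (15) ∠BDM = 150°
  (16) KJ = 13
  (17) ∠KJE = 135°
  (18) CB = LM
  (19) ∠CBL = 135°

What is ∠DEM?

Step 1: By the law of cosines on triangle EMD: ED² = 3² + 3² − 2·3·3·cos(150°) = 33.59, so ED ≈ 5.8.
Step 2: By the inverse law of cosines on triangle DEM: cos(∠DEM) = (5.8² + 3² − 3²) / (2·5.8·3) = 33.59/34.77 = 0.9659, so ∠DEM = 15°.

Therefore, the measure of angle ∠DEM = 15°.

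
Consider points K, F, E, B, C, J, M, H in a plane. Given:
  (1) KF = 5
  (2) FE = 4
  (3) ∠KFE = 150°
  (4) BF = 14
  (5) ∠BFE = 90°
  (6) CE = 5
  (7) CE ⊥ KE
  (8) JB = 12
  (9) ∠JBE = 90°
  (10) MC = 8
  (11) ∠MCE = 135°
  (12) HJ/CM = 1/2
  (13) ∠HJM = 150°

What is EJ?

Step 1: By the law of cosines on triangle BFE: BE² = 14² + 4² − 2·14·4·cos(90°) = 212, so BE = 2·√53.
Step 2: By the law of cosines on triangle EBJ: EJ² = (2·√53)² + 12² − 2·2·√53·12·cos(90°) = 356, so EJ = 2·√89.

Therefore, the length of EJ = 2·√89.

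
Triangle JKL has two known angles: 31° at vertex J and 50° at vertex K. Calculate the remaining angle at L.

angle L = 180 - 31 - 50 = 99 degrees.

99 degrees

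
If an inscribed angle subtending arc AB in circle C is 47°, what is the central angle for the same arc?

The inscribed angle theorem states that a central angle is always twice any inscribed angle that subtends the same arc.
Since the inscribed angle is 47°, the central angle = 2 × 47° = 94°.

94°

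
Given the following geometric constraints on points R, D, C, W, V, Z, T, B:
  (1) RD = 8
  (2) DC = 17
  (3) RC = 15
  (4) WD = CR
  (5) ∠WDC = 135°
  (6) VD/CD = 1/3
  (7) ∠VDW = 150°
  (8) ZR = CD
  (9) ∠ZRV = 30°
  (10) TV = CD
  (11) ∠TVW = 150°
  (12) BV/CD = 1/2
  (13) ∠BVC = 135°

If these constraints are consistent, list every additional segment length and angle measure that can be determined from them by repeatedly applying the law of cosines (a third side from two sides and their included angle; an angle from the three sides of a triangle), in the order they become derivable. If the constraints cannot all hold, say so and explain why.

The constraints are consistent. Derivable facts, in order:
After 1 step:
- CW ≈ 29.57
- WV ≈ 20.11
- ∠CDR = 61.93°
- ∠CRD = 90°
- ∠DCR = 28.07°
After 2 steps:
- WT ≈ 35.85
- ∠CWD = 23.98°
- ∠DCW = 21.02°
- ∠DVW = 21.9°
- ∠DWV = 8.1°
After 3 steps:
- ∠TWV = 13.71°
- ∠VTW = 16.29°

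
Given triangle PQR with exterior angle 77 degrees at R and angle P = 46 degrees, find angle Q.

angle Q = 77 - 46 = 31 degrees (exterior angle theorem).

31 degrees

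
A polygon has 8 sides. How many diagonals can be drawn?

Total line segments between 8 vertices = C(8,2) = 28.
Subtract the 8 sides: 28 - 8 = 20 diagonals.

20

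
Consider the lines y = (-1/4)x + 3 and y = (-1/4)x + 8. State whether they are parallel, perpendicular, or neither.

Slope of line 1: m1 = -1/4
Slope of line 2: m2 = -1/4
Two lines are parallel if and only if they have equal slopes (or both are vertical).
Here m1 = m2 = -1/4, confirming the lines are parallel.

Parallel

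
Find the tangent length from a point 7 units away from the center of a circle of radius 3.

The tangent, radius, and line from the external point to the center form a right triangle.
The right angle is where the tangent meets the radius.
By the Pythagorean theorem: tangent² + 3² = 7²
tangent² = 49 - 9 = 40
tangent = 2*sqrt(10)

2*sqrt(10)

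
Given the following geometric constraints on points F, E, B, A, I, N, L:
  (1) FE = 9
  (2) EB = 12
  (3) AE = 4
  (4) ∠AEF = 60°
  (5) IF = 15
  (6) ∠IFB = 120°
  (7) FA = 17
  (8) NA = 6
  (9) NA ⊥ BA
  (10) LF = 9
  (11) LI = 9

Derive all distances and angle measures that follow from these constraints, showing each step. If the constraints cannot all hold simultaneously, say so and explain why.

These constraints are not satisfiable: by the triangle inequality in triangle EFA, (1) FE = 9 and (3) AE = 4 force FA ≤ 9 + 4 = 13, but (7) says FA = 17. No planar figure meets all of them, so nothing further can be derived.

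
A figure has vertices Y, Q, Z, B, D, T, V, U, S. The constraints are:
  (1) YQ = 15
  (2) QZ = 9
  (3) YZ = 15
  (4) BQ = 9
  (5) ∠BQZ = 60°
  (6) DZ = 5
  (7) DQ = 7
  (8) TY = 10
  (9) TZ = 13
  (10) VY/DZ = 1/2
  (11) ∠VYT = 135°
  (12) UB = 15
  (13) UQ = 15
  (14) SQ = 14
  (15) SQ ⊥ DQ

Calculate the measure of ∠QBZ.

Step 1: By the law of cosines on triangle BQZ: BZ² = 9² + 9² − 2·9·9·cos(60°) = 81, so BZ = 9.
Step 2: By the inverse law of cosines on triangle QBZ: cos(∠QBZ) = (9² + 9² − 9²) / (2·9·9) = 81/162 = 0.5, so ∠QBZ = 60°.

Therefore, the measure of angle ∠QBZ = 60°.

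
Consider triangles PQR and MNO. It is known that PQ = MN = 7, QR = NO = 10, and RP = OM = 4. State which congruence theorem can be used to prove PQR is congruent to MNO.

The given information provides:
PQ = MN = 7, QR = NO = 10, and RP = OM = 4
This matches the SSS congruence theorem.
All three pairs of corresponding sides are equal (Side-Side-Side).

SSS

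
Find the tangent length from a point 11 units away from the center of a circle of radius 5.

The tangent, radius, and line from the external point to the center form a right triangle.
The right angle is where the tangent meets the radius.
By the Pythagorean theorem: tangent² + 5² = 11²
tangent² = 121 - 25 = 96
tangent = 4*sqrt(6)

4*sqrt(6)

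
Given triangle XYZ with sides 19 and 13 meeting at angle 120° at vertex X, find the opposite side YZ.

When two sides and the included angle are known, the law of cosines gives the third side.
c^2 = a^2 + b^2 - 2ab cos(C) generalizes the Pythagorean theorem to non-right triangles.
Here: YZ^2 = 361 + 169 - 494*(-1/2) = 777
YZ = sqrt(777)

sqrt(777)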